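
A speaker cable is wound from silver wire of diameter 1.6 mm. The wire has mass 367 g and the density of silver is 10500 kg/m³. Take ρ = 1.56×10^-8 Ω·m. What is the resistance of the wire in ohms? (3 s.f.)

0.135 Ω

A = π(d/2)² = π(8.0000e-04 m)² = 2.0106e-06 m²
L = m/(density·A) = 0.367/(10500×2.0106e-06) = 17.38 m
R = ρL/A = (1.56×10^-8)(17.38)/(2.0106e-06) = 0.135 Ω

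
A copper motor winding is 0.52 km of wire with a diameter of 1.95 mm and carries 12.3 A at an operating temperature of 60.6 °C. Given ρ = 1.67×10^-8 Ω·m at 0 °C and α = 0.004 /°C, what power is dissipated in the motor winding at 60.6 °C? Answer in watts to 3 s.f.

547 W

A = π(d/2)² = π(9.7500e-04 m)² = 2.986e-06 m²
R₍0₎ = ρL/A = (1.67×10^-8)(520)/(2.986e-06) = 2.908 Ω
R₍60.6₎ = R₍0₎(1 + αΔT) = 2.908 × (1 + 0.004×60.6) = 3.613 Ω
P = I²R = (12.3)² × 3.613 = 547 W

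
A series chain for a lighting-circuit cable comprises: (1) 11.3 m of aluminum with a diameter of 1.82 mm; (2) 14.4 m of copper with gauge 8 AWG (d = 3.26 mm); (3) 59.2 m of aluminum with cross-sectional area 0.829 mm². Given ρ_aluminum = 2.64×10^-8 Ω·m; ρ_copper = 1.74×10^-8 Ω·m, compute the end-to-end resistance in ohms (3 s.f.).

2.03 Ω

Seg 1: A = π(d/2)² = π(9.1000e-04 m)² = 2.602e-06 m²
R_1 = (2.64×10^-8)(11.3)/(2.602e-06) = 0.1147 Ω
Seg 2: A = π(3.26/2 mm)² = π(1.6300e-03 m)² = 8.347e-06 m²
R_2 = (1.74×10^-8)(14.4)/(8.347e-06) = 0.03002 Ω
Seg 3: A = 0.829 mm² = 8.290e-07 m²
R_3 = (2.64×10^-8)(59.2)/(8.290e-07) = 1.885 Ω
R_total = R_1 + R_2 + R_3 = 2.03 Ω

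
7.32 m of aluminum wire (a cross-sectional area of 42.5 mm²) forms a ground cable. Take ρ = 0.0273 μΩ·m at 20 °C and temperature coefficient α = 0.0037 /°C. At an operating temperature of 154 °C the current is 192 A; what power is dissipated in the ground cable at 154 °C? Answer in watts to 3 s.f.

259 W

ρ = 0.0273 μΩ·m = 2.73×10^-8 Ω·m
A = 42.5 mm² = 4.250e-05 m²
R₍20₎ = ρL/A = (2.73×10^-8)(7.32)/(4.250e-05) = 0.004702 Ω
R₍154₎ = R₍20₎(1 + αΔT) = 0.004702 × (1 + 0.0037×134) = 0.007033 Ω
P = I²R = (192)² × 0.007033 = 259 W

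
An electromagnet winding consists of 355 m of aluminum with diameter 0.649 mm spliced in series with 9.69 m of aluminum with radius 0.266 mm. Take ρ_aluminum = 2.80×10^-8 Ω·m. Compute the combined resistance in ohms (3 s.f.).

Segment 1: A = π(d/2)² = π(3.2450e-04 m)² = 3.308e-07 m²
R₁ = ρL/A = (2.80×10^-8)(355)/(3.308e-07) = 30.05 Ω
Segment 2: A = πr² = π(2.6600e-04 m)² = 2.223e-07 m²
R₂ = (2.80×10^-8)(9.69)/(2.223e-07) = 1.221 Ω
R = R₁ + R₂ = 31.3 Ω

31.3 Ω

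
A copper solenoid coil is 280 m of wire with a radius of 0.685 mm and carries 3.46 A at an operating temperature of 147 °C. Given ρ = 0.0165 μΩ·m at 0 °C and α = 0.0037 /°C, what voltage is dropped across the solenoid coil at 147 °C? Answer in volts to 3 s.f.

16.7 V

ρ = 0.0165 μΩ·m = 1.65×10^-8 Ω·m
A = πr² = π(6.8500e-04 m)² = 1.474e-06 m²
R₍0₎ = ρL/A = (1.65×10^-8)(280)/(1.474e-06) = 3.134 Ω
R₍147₎ = R₍0₎(1 + αΔT) = 3.134 × (1 + 0.0037×147) = 4.839 Ω
V = IR = 3.46 × 4.839 = 16.7 V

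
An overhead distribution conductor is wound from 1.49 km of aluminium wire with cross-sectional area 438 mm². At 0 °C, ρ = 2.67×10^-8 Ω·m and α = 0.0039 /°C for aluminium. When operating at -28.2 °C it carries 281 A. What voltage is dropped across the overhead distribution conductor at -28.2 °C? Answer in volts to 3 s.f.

22.7 V

A = 438 mm² = 4.380e-04 m²
R₍0₎ = ρL/A = (2.67×10^-8)(1490)/(4.380e-04) = 0.09083 Ω
R₍-28.2₎ = R₍0₎(1 + αΔT) = 0.09083 × (1 + 0.0039×-28.2) = 0.08084 Ω
V = IR = 281 × 0.08084 = 22.7 V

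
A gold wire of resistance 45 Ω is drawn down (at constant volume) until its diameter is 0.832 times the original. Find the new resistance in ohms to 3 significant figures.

Volume constant ⇒ L' = L/r² with r = 0.832. R' = ρL'/A' = ρ(L/r²)/(πr²d₀²/4) = R/r⁴.
R' = 2.087 × 45 = 93.9 Ω

93.9 Ω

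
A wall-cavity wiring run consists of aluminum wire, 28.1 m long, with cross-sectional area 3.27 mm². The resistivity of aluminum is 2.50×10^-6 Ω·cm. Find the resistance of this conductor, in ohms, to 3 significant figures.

0.215 Ω

ρ = 2.50×10^-6 Ω·cm = 2.50×10^-8 Ω·m
A = 3.27 mm² = 3.270e-06 m²
R = ρL/A = (2.50×10^-8)(28.1 m)/(3.270e-06 m²) = 0.215 Ω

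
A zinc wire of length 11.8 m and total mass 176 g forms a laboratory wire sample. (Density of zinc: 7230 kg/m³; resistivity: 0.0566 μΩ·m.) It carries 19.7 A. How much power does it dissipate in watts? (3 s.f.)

126 W

ρ = 0.0566 μΩ·m = 5.66×10^-8 Ω·m
A = m/(density·L) = 0.176/(7230×11.8) = 2.0630e-06 m²
R = ρL/A = (5.66×10^-8)(11.8)/(2.0630e-06) = 0.3237 Ω
P = I²R = (19.7)² × 0.3237 = 126 W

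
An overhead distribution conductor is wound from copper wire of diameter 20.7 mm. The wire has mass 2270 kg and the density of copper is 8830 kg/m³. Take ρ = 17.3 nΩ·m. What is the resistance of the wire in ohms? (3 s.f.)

0.0393 Ω

ρ = 17.3 nΩ·m = 1.73×10^-8 Ω·m
A = π(d/2)² = π(1.0350e-02 m)² = 3.3654e-04 m²
L = m/(density·A) = 2270/(8830×3.3654e-04) = 763.9 m
R = ρL/A = (1.73×10^-8)(763.9)/(3.3654e-04) = 0.0393 Ω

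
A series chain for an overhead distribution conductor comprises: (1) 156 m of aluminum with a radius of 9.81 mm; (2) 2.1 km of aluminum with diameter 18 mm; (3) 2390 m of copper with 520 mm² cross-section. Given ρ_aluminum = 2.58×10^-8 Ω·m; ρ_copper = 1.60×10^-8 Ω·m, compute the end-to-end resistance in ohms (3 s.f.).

0.300 Ω

Seg 1: A = πr² = π(9.8100e-03 m)² = 3.023e-04 m²
R_1 = (2.58×10^-8)(156)/(3.023e-04) = 0.01331 Ω
Seg 2: A = π(d/2)² = π(9.0000e-03 m)² = 2.545e-04 m²
R_2 = (2.58×10^-8)(2100)/(2.545e-04) = 0.2129 Ω
Seg 3: A = 520 mm² = 5.200e-04 m²
R_3 = (1.60×10^-8)(2390)/(5.200e-04) = 0.07354 Ω
R_total = R_1 + R_2 + R_3 = 0.300 Ω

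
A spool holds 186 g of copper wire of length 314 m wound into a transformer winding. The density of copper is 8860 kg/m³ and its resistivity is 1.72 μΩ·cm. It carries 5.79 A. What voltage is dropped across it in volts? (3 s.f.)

468 V

ρ = 1.72 μΩ·cm = 1.72×10^-8 Ω·m
A = m/(density·L) = 0.186/(8860×314) = 6.6857e-08 m²
R = ρL/A = (1.72×10^-8)(314)/(6.6857e-08) = 80.78 Ω
V = IR = 5.79 × 80.78 = 468 V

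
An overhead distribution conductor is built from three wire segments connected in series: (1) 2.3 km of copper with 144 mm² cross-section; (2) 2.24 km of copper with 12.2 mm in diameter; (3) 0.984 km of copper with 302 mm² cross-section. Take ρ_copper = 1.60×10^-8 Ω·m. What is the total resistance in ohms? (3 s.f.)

Seg 1: A = 144 mm² = 1.440e-04 m²
R_1 = (1.60×10^-8)(2300)/(1.440e-04) = 0.2556 Ω
Seg 2: A = π(d/2)² = π(6.1000e-03 m)² = 1.169e-04 m²
R_2 = (1.60×10^-8)(2240)/(1.169e-04) = 0.3066 Ω
Seg 3: A = 302 mm² = 3.020e-04 m²
R_3 = (1.60×10^-8)(984)/(3.020e-04) = 0.05213 Ω
R_total = R_1 + R_2 + R_3 = 0.614 Ω

0.614 Ω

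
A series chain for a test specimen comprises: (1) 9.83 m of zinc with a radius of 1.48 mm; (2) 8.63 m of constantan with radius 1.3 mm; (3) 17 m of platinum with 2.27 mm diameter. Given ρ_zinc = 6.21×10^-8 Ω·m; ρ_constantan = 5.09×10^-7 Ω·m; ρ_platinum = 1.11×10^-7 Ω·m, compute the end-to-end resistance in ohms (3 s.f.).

1.38 Ω

Seg 1: A = πr² = π(1.4800e-03 m)² = 6.881e-06 m²
R_1 = (6.21×10^-8)(9.83)/(6.881e-06) = 0.08871 Ω
Seg 2: A = πr² = π(1.3000e-03 m)² = 5.309e-06 m²
R_2 = (5.09×10^-7)(8.63)/(5.309e-06) = 0.8274 Ω
Seg 3: A = π(d/2)² = π(1.1350e-03 m)² = 4.047e-06 m²
R_3 = (1.11×10^-7)(17)/(4.047e-06) = 0.4663 Ω
R_total = R_1 + R_2 + R_3 = 1.38 Ω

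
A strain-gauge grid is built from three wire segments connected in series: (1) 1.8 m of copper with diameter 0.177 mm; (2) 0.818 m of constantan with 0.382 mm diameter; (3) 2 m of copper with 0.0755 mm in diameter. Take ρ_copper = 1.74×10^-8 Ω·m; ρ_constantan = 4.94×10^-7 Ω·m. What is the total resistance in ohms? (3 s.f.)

12.6 Ω

Seg 1: A = π(d/2)² = π(8.8500e-05 m)² = 2.461e-08 m²
R_1 = (1.74×10^-8)(1.8)/(2.461e-08) = 1.273 Ω
Seg 2: A = π(d/2)² = π(1.9100e-04 m)² = 1.146e-07 m²
R_2 = (4.94×10^-7)(0.818)/(1.146e-07) = 3.526 Ω
Seg 3: A = π(d/2)² = π(3.7750e-05 m)² = 4.477e-09 m²
R_3 = (1.74×10^-8)(2)/(4.477e-09) = 7.773 Ω
R_total = R_1 + R_2 + R_3 = 12.6 Ω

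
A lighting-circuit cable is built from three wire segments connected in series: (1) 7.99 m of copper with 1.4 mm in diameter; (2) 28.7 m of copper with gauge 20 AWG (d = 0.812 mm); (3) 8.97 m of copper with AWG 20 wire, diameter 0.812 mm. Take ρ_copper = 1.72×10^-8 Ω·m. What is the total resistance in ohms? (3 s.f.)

Seg 1: A = π(d/2)² = π(7.0000e-04 m)² = 1.539e-06 m²
R_1 = (1.72×10^-8)(7.99)/(1.539e-06) = 0.08927 Ω
Seg 2: A = π(0.812/2 mm)² = π(4.0600e-04 m)² = 5.178e-07 m²
R_2 = (1.72×10^-8)(28.7)/(5.178e-07) = 0.9533 Ω
Seg 3: A = π(0.812/2 mm)² = π(4.0600e-04 m)² = 5.178e-07 m²
R_3 = (1.72×10^-8)(8.97)/(5.178e-07) = 0.2979 Ω
R_total = R_1 + R_2 + R_3 = 1.34 Ω

1.34 Ω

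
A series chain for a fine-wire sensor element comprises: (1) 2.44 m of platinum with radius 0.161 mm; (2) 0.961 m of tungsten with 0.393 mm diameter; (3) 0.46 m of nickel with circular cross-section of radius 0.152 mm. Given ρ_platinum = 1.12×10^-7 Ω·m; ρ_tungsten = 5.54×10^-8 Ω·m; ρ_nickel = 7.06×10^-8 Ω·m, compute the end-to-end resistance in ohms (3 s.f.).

Seg 1: A = πr² = π(1.6100e-04 m)² = 8.143e-08 m²
R_1 = (1.12×10^-7)(2.44)/(8.143e-08) = 3.356 Ω
Seg 2: A = π(d/2)² = π(1.9650e-04 m)² = 1.213e-07 m²
R_2 = (5.54×10^-8)(0.961)/(1.213e-07) = 0.4389 Ω
Seg 3: A = πr² = π(1.5200e-04 m)² = 7.258e-08 m²
R_3 = (7.06×10^-8)(0.46)/(7.258e-08) = 0.4474 Ω
R_total = R_1 + R_2 + R_3 = 4.24 Ω

4.24 Ω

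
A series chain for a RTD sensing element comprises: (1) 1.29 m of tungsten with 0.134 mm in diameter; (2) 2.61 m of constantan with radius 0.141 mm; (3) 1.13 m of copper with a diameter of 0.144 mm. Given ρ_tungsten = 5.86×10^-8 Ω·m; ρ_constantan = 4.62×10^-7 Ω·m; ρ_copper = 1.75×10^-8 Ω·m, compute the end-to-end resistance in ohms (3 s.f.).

Seg 1: A = π(d/2)² = π(6.7000e-05 m)² = 1.410e-08 m²
R_1 = (5.86×10^-8)(1.29)/(1.410e-08) = 5.36 Ω
Seg 2: A = πr² = π(1.4100e-04 m)² = 6.246e-08 m²
R_2 = (4.62×10^-7)(2.61)/(6.246e-08) = 19.31 Ω
Seg 3: A = π(d/2)² = π(7.2000e-05 m)² = 1.629e-08 m²
R_3 = (1.75×10^-8)(1.13)/(1.629e-08) = 1.214 Ω
R_total = R_1 + R_2 + R_3 = 25.9 Ω

25.9 Ω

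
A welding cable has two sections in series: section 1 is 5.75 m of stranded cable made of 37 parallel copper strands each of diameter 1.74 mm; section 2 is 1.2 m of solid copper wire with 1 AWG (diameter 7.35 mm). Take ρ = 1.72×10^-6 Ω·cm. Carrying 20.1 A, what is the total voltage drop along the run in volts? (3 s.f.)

ρ = 1.72×10^-6 Ω·cm = 1.72×10^-8 Ω·m
Section 1: A_strand = π(8.7000e-04)² = 2.378e-06 m²; R₁ = ρL/(N·A_s) = (1.72×10^-8)(5.75)/(37×2.378e-06) = 0.001124 Ω
Section 2: A = π(7.35/2 mm)² = π(3.6750e-03 m)² = 4.243e-05 m²
R₂ = (1.72×10^-8)(1.2)/(4.243e-05) = 4.865×10^-4 Ω
R = R₁ + R₂ = 0.001611 Ω
V = IR = 20.1 × 0.001611 = 0.0324 V

0.0324 V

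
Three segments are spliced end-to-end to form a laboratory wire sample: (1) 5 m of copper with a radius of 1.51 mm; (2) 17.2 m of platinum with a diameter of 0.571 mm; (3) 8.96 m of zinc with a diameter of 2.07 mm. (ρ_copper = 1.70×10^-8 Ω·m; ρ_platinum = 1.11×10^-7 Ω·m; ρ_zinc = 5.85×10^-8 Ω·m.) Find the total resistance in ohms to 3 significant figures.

7.62 Ω

Seg 1: A = πr² = π(1.5100e-03 m)² = 7.163e-06 m²
R_1 = (1.70×10^-8)(5)/(7.163e-06) = 0.01187 Ω
Seg 2: A = π(d/2)² = π(2.8550e-04 m)² = 2.561e-07 m²
R_2 = (1.11×10^-7)(17.2)/(2.561e-07) = 7.456 Ω
Seg 3: A = π(d/2)² = π(1.0350e-03 m)² = 3.365e-06 m²
R_3 = (5.85×10^-8)(8.96)/(3.365e-06) = 0.1558 Ω
R_total = R_1 + R_2 + R_3 = 7.62 Ω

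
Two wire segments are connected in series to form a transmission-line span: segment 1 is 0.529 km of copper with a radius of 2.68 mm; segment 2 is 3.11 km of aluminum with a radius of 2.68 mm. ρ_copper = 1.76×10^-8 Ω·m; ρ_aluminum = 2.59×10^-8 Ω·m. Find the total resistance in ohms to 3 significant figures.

Segment 1: A = πr² = π(2.6800e-03 m)² = 2.256e-05 m²
R₁ = ρL/A = (1.76×10^-8)(529)/(2.256e-05) = 0.4126 Ω
R₂ = (2.59×10^-8)(3110)/(2.256e-05) = 3.57 Ω
R = R₁ + R₂ = 3.98 Ω

3.98 Ω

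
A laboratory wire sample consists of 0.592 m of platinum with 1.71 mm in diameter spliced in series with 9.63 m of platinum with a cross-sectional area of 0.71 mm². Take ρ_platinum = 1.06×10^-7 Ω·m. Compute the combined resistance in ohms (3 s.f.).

Segment 1: A = π(d/2)² = π(8.5500e-04 m)² = 2.297e-06 m²
R₁ = ρL/A = (1.06×10^-7)(0.592)/(2.297e-06) = 0.02732 Ω
Segment 2: A = 0.71 mm² = 7.100e-07 m²
R₂ = (1.06×10^-7)(9.63)/(7.100e-07) = 1.438 Ω
R = R₁ + R₂ = 1.47 Ω

1.47 Ω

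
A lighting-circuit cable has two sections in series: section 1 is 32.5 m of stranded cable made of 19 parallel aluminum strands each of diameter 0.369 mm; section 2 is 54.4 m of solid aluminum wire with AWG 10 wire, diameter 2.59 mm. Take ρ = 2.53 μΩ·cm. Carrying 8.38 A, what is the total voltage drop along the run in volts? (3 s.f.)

ρ = 2.53 μΩ·cm = 2.53×10^-8 Ω·m
Section 1: A_strand = π(1.8450e-04)² = 1.069e-07 m²; R₁ = ρL/(N·A_s) = (2.53×10^-8)(32.5)/(19×1.069e-07) = 0.4047 Ω
Section 2: A = π(2.59/2 mm)² = π(1.2950e-03 m)² = 5.269e-06 m²
R₂ = (2.53×10^-8)(54.4)/(5.269e-06) = 0.2612 Ω
R = R₁ + R₂ = 0.6659 Ω
V = IR = 8.38 × 0.6659 = 5.58 V

5.58 V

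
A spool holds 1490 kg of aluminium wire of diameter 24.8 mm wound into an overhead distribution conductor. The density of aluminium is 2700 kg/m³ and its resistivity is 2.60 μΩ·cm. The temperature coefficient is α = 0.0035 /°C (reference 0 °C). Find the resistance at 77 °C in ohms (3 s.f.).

0.0781 Ω

ρ = 2.60 μΩ·cm = 2.60×10^-8 Ω·m
A = π(d/2)² = π(1.2400e-02 m)² = 4.8305e-04 m²
L = m/(density·A) = 1490/(2700×4.8305e-04) = 1142 m
R = ρL/A = (2.60×10^-8)(1142)/(4.8305e-04) = 0.06149 Ω
R(77 °C) = 0.06149 × (1 + 0.0035×77) = 0.0781 Ω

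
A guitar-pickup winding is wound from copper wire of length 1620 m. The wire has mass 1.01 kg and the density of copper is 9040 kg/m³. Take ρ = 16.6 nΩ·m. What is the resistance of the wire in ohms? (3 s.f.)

390 Ω

ρ = 16.6 nΩ·m = 1.66×10^-8 Ω·m
A = m/(density·L) = 1.01/(9040×1620) = 6.8966e-08 m²
R = ρL/A = (1.66×10^-8)(1620)/(6.8966e-08) = 390 Ω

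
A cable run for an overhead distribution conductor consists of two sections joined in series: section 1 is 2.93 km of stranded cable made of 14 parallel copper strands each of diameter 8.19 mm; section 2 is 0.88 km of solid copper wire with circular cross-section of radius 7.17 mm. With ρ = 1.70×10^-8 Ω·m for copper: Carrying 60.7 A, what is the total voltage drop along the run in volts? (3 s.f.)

9.72 V

Section 1: A_strand = π(4.0950e-03)² = 5.268e-05 m²; R₁ = ρL/(N·A_s) = (1.70×10^-8)(2930)/(14×5.268e-05) = 0.06754 Ω
Section 2: A = πr² = π(7.1700e-03 m)² = 1.615e-04 m²
R₂ = (1.70×10^-8)(880)/(1.615e-04) = 0.09263 Ω
R = R₁ + R₂ = 0.1602 Ω
V = IR = 60.7 × 0.1602 = 9.72 V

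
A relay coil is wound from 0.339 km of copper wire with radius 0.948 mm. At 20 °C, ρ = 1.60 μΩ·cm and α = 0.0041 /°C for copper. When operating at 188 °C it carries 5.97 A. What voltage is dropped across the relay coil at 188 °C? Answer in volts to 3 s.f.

ρ = 1.60 μΩ·cm = 1.60×10^-8 Ω·m
A = πr² = π(9.4800e-04 m)² = 2.823e-06 m²
R₍20₎ = ρL/A = (1.60×10^-8)(339)/(2.823e-06) = 1.921 Ω
R₍188₎ = R₍20₎(1 + αΔT) = 1.921 × (1 + 0.0041×168) = 3.244 Ω
V = IR = 5.97 × 3.244 = 19.4 V

19.4 V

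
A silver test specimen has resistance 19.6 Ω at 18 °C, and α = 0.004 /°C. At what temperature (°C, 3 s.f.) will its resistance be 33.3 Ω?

R = R₀(1 + α(T − T₀)) ⇒ T = T₀ + (R/R₀ − 1)/α
T = 18 + (33.3/19.6 − 1)/0.004 = 18 + (0.699)/0.004 = 193 °C

193 °C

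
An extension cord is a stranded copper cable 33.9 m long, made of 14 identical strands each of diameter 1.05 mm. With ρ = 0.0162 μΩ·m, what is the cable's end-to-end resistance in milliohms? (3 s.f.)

45.3 mΩ

ρ = 0.0162 μΩ·m = 1.62×10^-8 Ω·m
A_strand = π(5.2500e-04 m)² = 8.659e-07 m²
R_strand = ρL/A = (1.62×10^-8)(33.9)/(8.659e-07) = 0.6342 Ω
R_total = R_strand/N = 0.6342/14 = 45.3 mΩ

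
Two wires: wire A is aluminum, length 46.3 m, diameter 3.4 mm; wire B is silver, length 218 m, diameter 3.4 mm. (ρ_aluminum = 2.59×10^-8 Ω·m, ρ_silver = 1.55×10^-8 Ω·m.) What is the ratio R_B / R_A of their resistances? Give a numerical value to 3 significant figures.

R ∝ ρL/d², so R_B/R_A = (ρ_B/ρ_A) × (L_B/L_A)
= (1.55×10^-8/2.59×10^-8) × (218/46.3) = 2.82

2.82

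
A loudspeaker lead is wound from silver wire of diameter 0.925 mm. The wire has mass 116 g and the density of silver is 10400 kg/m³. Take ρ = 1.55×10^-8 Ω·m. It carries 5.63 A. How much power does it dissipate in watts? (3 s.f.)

A = π(d/2)² = π(4.6250e-04 m)² = 6.7201e-07 m²
L = m/(density·A) = 0.116/(10400×6.7201e-07) = 16.6 m
R = ρL/A = (1.55×10^-8)(16.6)/(6.7201e-07) = 0.3828 Ω
P = I²R = (5.63)² × 0.3828 = 12.1 W

12.1 W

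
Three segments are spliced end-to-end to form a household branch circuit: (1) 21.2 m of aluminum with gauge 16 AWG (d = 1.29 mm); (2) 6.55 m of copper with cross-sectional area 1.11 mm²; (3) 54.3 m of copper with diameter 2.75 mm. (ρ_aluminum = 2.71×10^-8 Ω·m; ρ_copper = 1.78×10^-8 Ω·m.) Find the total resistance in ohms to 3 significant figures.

Seg 1: A = π(1.29/2 mm)² = π(6.4500e-04 m)² = 1.307e-06 m²
R_1 = (2.71×10^-8)(21.2)/(1.307e-06) = 0.4396 Ω
Seg 2: A = 1.11 mm² = 1.110e-06 m²
R_2 = (1.78×10^-8)(6.55)/(1.110e-06) = 0.105 Ω
Seg 3: A = π(d/2)² = π(1.3750e-03 m)² = 5.940e-06 m²
R_3 = (1.78×10^-8)(54.3)/(5.940e-06) = 0.1627 Ω
R_total = R_1 + R_2 + R_3 = 0.707 Ω

0.707 Ω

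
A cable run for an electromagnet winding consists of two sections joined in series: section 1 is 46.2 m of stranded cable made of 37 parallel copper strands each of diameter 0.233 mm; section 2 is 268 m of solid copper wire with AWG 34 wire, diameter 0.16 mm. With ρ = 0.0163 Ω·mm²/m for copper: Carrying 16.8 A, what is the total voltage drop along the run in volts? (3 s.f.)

ρ = 0.0163 Ω·mm²/m = 1.63×10^-8 Ω·m
Section 1: A_strand = π(1.1650e-04)² = 4.264e-08 m²; R₁ = ρL/(N·A_s) = (1.63×10^-8)(46.2)/(37×4.264e-08) = 0.4773 Ω
Section 2: A = π(0.16/2 mm)² = π(8.0000e-05 m)² = 2.011e-08 m²
R₂ = (1.63×10^-8)(268)/(2.011e-08) = 217.3 Ω
R = R₁ + R₂ = 217.7 Ω
V = IR = 16.8 × 217.7 = 3660 V

3660 V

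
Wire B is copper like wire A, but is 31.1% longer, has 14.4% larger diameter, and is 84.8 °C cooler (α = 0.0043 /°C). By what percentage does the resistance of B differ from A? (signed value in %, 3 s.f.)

-36.4%

R ∝ ρL/d² with ρ ∝ (1+αΔT), so R_B/R_A = (1 + 31.1/100) × (1 + 14.4/100)⁻² × (1 − 0.0043×84.8)
= 1.311 × 0.7641 × 0.6354 = 0.6365
(R_B − R_A)/R_A = 0.6365 − 1 = -36.4%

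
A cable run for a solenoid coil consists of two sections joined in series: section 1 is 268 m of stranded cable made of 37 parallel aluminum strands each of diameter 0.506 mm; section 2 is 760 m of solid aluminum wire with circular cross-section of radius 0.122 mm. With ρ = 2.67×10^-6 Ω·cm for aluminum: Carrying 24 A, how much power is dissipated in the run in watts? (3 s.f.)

2.51×10^5 W

ρ = 2.67×10^-6 Ω·cm = 2.67×10^-8 Ω·m
Section 1: A_strand = π(2.5300e-04)² = 2.011e-07 m²; R₁ = ρL/(N·A_s) = (2.67×10^-8)(268)/(37×2.011e-07) = 0.9617 Ω
Section 2: A = πr² = π(1.2200e-04 m)² = 4.676e-08 m²
R₂ = (2.67×10^-8)(760)/(4.676e-08) = 434 Ω
R = R₁ + R₂ = 434.9 Ω
P = I²R = (24)² × 434.9 = 2.51×10^5 W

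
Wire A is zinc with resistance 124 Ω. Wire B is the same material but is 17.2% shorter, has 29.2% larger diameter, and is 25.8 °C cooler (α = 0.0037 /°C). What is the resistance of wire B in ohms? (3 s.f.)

R ∝ ρL/d² with ρ ∝ (1+αΔT), so R_B/R_A = (1 − 17.2/100) × (1 + 29.2/100)⁻² × (1 − 0.0037×25.8)
= 0.828 × 0.5991 × 0.9045 = 0.4487
R_B = 0.4487 × 124 = 55.6 Ω

55.6 Ω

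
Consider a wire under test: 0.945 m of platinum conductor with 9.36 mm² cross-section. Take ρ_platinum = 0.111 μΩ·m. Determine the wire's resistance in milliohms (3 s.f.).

ρ = 0.111 μΩ·m = 1.11×10^-7 Ω·m
A = 9.36 mm² = 9.360e-06 m²
R = ρL/A = (1.11×10^-7)(0.945 m)/(9.360e-06 m²) = 11.2 mΩ

11.2 mΩ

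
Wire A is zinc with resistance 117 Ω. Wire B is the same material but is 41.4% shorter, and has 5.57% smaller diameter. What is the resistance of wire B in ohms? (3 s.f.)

R ∝ L/d², so R_B/R_A = (1 − 41.4/100) × (1 − 5.57/100)⁻²
= 0.586 × 1.121 = 0.6572
R_B = 0.6572 × 117 = 76.9 Ω

76.9 Ω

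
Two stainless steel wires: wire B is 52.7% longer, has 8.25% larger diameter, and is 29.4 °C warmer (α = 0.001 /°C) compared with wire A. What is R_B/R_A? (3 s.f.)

1.34

R ∝ ρL/d² with ρ ∝ (1+αΔT), so R_B/R_A = (1 + 52.7/100) × (1 + 8.25/100)⁻² × (1 + 0.001×29.4)
= 1.527 × 0.8534 × 1.029 = 1.34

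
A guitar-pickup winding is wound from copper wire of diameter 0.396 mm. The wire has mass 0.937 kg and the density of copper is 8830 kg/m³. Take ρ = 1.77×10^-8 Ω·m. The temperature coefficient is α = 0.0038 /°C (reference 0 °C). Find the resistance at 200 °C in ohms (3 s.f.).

A = π(d/2)² = π(1.9800e-04 m)² = 1.2316e-07 m²
L = m/(density·A) = 0.937/(8830×1.2316e-07) = 861.6 m
R = ρL/A = (1.77×10^-8)(861.6)/(1.2316e-07) = 123.8 Ω
R(200 °C) = 123.8 × (1 + 0.0038×200) = 218 Ω

218 Ω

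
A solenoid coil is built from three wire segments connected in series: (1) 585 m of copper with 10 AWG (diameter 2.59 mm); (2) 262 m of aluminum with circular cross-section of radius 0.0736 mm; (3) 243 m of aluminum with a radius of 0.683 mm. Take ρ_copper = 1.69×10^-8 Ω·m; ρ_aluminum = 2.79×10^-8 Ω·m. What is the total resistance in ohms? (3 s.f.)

Seg 1: A = π(2.59/2 mm)² = π(1.2950e-03 m)² = 5.269e-06 m²
R_1 = (1.69×10^-8)(585)/(5.269e-06) = 1.877 Ω
Seg 2: A = πr² = π(7.3600e-05 m)² = 1.702e-08 m²
R_2 = (2.79×10^-8)(262)/(1.702e-08) = 429.5 Ω
Seg 3: A = πr² = π(6.8300e-04 m)² = 1.466e-06 m²
R_3 = (2.79×10^-8)(243)/(1.466e-06) = 4.626 Ω
R_total = R_1 + R_2 + R_3 = 436 Ω

436 Ω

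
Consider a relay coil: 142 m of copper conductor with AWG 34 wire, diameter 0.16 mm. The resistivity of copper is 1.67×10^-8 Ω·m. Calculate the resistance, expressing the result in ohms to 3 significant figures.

A = π(0.16/2 mm)² = π(8.0000e-05 m)² = 2.011e-08 m²
R = ρL/A = (1.67×10^-8)(142 m)/(2.011e-08 m²) = 118 Ω

118 Ω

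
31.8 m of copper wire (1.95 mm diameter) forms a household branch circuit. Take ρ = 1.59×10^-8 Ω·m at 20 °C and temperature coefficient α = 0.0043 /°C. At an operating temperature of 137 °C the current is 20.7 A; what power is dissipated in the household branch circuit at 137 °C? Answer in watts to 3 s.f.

A = π(d/2)² = π(9.7500e-04 m)² = 2.986e-06 m²
R₍20₎ = ρL/A = (1.59×10^-8)(31.8)/(2.986e-06) = 0.1693 Ω
R₍137₎ = R₍20₎(1 + αΔT) = 0.1693 × (1 + 0.0043×117) = 0.2545 Ω
P = I²R = (20.7)² × 0.2545 = 109 W

109 W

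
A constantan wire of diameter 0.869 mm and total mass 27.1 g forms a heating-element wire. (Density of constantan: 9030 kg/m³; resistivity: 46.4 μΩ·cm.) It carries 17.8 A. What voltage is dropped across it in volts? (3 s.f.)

70.5 V

ρ = 46.4 μΩ·cm = 4.64×10^-7 Ω·m
A = π(d/2)² = π(4.3450e-04 m)² = 5.9310e-07 m²
L = m/(density·A) = 0.0271/(9030×5.9310e-07) = 5.06 m
R = ρL/A = (4.64×10^-7)(5.06)/(5.9310e-07) = 3.959 Ω
V = IR = 17.8 × 3.959 = 70.5 V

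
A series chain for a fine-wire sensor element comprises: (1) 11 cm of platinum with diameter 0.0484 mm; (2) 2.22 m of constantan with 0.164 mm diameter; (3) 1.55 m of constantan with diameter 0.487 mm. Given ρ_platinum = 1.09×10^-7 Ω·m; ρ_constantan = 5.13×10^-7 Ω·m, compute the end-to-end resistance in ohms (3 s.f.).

64.7 Ω

Seg 1: A = π(d/2)² = π(2.4200e-05 m)² = 1.840e-09 m²
R_1 = (1.09×10^-7)(0.11)/(1.840e-09) = 6.517 Ω
Seg 2: A = π(d/2)² = π(8.2000e-05 m)² = 2.112e-08 m²
R_2 = (5.13×10^-7)(2.22)/(2.112e-08) = 53.91 Ω
Seg 3: A = π(d/2)² = π(2.4350e-04 m)² = 1.863e-07 m²
R_3 = (5.13×10^-7)(1.55)/(1.863e-07) = 4.269 Ω
R_total = R_1 + R_2 + R_3 = 64.7 Ω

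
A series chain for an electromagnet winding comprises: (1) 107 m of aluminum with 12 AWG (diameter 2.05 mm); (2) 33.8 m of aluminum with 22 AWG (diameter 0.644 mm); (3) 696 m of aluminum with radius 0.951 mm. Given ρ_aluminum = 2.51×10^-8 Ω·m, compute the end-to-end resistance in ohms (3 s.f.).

Seg 1: A = π(2.05/2 mm)² = π(1.0250e-03 m)² = 3.301e-06 m²
R_1 = (2.51×10^-8)(107)/(3.301e-06) = 0.8137 Ω
Seg 2: A = π(0.644/2 mm)² = π(3.2200e-04 m)² = 3.257e-07 m²
R_2 = (2.51×10^-8)(33.8)/(3.257e-07) = 2.605 Ω
Seg 3: A = πr² = π(9.5100e-04 m)² = 2.841e-06 m²
R_3 = (2.51×10^-8)(696)/(2.841e-06) = 6.149 Ω
R_total = R_1 + R_2 + R_3 = 9.57 Ω

9.57 Ω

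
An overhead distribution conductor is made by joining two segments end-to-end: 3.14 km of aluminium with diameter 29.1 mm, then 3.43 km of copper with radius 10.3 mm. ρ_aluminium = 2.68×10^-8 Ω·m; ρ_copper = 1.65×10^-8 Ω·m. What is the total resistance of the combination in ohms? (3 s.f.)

0.296 Ω

Segment 1: A = π(d/2)² = π(1.4550e-02 m)² = 6.651e-04 m²
R₁ = ρL/A = (2.68×10^-8)(3140)/(6.651e-04) = 0.1265 Ω
Segment 2: A = πr² = π(1.0300e-02 m)² = 3.333e-04 m²
R₂ = (1.65×10^-8)(3430)/(3.333e-04) = 0.1698 Ω
R = R₁ + R₂ = 0.296 Ω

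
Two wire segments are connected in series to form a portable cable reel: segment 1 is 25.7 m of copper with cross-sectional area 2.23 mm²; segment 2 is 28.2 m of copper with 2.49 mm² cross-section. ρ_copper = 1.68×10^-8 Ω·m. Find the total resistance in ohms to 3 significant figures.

Segment 1: A = 2.23 mm² = 2.230e-06 m²
R₁ = ρL/A = (1.68×10^-8)(25.7)/(2.230e-06) = 0.1936 Ω
Segment 2: A = 2.49 mm² = 2.490e-06 m²
R₂ = (1.68×10^-8)(28.2)/(2.490e-06) = 0.1903 Ω
R = R₁ + R₂ = 0.384 Ω

0.384 Ω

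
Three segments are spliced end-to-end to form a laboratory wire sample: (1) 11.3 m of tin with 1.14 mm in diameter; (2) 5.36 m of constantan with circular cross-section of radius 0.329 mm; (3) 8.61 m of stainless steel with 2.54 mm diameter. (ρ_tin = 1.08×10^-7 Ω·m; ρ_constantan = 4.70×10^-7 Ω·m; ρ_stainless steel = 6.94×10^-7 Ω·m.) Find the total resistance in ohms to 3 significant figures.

9.78 Ω

Seg 1: A = π(d/2)² = π(5.7000e-04 m)² = 1.021e-06 m²
R_1 = (1.08×10^-7)(11.3)/(1.021e-06) = 1.196 Ω
Seg 2: A = πr² = π(3.2900e-04 m)² = 3.400e-07 m²
R_2 = (4.70×10^-7)(5.36)/(3.400e-07) = 7.408 Ω
Seg 3: A = π(d/2)² = π(1.2700e-03 m)² = 5.067e-06 m²
R_3 = (6.94×10^-7)(8.61)/(5.067e-06) = 1.179 Ω
R_total = R_1 + R_2 + R_3 = 9.78 Ω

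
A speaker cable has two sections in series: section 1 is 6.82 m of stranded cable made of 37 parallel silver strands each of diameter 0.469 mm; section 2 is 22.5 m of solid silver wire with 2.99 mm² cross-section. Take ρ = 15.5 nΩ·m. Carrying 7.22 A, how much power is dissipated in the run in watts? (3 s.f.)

ρ = 15.5 nΩ·m = 1.55×10^-8 Ω·m
Section 1: A_strand = π(2.3450e-04)² = 1.728e-07 m²; R₁ = ρL/(N·A_s) = (1.55×10^-8)(6.82)/(37×1.728e-07) = 0.01654 Ω
Section 2: A = 2.99 mm² = 2.990e-06 m²
R₂ = (1.55×10^-8)(22.5)/(2.990e-06) = 0.1166 Ω
R = R₁ + R₂ = 0.1332 Ω
P = I²R = (7.22)² × 0.1332 = 6.94 W

6.94 W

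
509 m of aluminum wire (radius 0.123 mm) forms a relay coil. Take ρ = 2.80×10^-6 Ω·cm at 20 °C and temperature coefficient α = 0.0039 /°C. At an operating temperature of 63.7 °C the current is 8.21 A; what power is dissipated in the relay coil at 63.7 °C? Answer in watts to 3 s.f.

23700 W

ρ = 2.80×10^-6 Ω·cm = 2.80×10^-8 Ω·m
A = πr² = π(1.2300e-04 m)² = 4.753e-08 m²
R₍20₎ = ρL/A = (2.80×10^-8)(509)/(4.753e-08) = 299.9 Ω
R₍63.7₎ = R₍20₎(1 + αΔT) = 299.9 × (1 + 0.0039×43.7) = 351 Ω
P = I²R = (8.21)² × 351 = 23700 W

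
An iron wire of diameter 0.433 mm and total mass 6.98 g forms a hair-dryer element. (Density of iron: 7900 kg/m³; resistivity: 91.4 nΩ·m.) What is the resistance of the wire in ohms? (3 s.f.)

ρ = 91.4 nΩ·m = 9.14×10^-8 Ω·m
A = π(d/2)² = π(2.1650e-04 m)² = 1.4725e-07 m²
L = m/(density·A) = 0.00698/(7900×1.4725e-07) = 6 m
R = ρL/A = (9.14×10^-8)(6)/(1.4725e-07) = 3.72 Ω

3.72 Ω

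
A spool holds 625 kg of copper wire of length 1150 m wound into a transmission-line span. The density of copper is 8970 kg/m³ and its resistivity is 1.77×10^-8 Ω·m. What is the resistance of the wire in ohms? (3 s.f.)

0.336 Ω

A = m/(density·L) = 625/(8970×1150) = 6.0588e-05 m²
R = ρL/A = (1.77×10^-8)(1150)/(6.0588e-05) = 0.336 Ω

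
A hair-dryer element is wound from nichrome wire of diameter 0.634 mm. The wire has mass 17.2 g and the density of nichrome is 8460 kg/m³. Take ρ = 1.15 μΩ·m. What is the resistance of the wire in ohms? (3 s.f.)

23.5 Ω

ρ = 1.15 μΩ·m = 1.15×10^-6 Ω·m
A = π(d/2)² = π(3.1700e-04 m)² = 3.1570e-07 m²
L = m/(density·A) = 0.0172/(8460×3.1570e-07) = 6.44 m
R = ρL/A = (1.15×10^-6)(6.44)/(3.1570e-07) = 23.5 Ω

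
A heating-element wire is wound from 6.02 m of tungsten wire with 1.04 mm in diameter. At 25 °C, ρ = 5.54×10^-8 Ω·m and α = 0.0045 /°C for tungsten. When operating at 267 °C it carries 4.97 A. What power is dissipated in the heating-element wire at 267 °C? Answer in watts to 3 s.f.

20.3 W

A = π(d/2)² = π(5.2000e-04 m)² = 8.495e-07 m²
R₍25₎ = ρL/A = (5.54×10^-8)(6.02)/(8.495e-07) = 0.3926 Ω
R₍267₎ = R₍25₎(1 + αΔT) = 0.3926 × (1 + 0.0045×242) = 0.8201 Ω
P = I²R = (4.97)² × 0.8201 = 20.3 W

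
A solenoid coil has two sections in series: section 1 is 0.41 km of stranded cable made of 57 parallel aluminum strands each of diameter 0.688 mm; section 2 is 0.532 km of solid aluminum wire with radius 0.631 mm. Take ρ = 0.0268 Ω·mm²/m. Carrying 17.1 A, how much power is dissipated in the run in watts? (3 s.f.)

3480 W

ρ = 0.0268 Ω·mm²/m = 2.68×10^-8 Ω·m
Section 1: A_strand = π(3.4400e-04)² = 3.718e-07 m²; R₁ = ρL/(N·A_s) = (2.68×10^-8)(410)/(57×3.718e-07) = 0.5185 Ω
Section 2: A = πr² = π(6.3100e-04 m)² = 1.251e-06 m²
R₂ = (2.68×10^-8)(532)/(1.251e-06) = 11.4 Ω
R = R₁ + R₂ = 11.92 Ω
P = I²R = (17.1)² × 11.92 = 3480 W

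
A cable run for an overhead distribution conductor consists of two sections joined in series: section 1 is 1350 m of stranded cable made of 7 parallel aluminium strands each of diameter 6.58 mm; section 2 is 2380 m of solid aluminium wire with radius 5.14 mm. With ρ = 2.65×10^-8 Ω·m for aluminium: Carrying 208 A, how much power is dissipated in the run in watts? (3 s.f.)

39400 W

Section 1: A_strand = π(3.2900e-03)² = 3.400e-05 m²; R₁ = ρL/(N·A_s) = (2.65×10^-8)(1350)/(7×3.400e-05) = 0.1503 Ω
Section 2: A = πr² = π(5.1400e-03 m)² = 8.300e-05 m²
R₂ = (2.65×10^-8)(2380)/(8.300e-05) = 0.7599 Ω
R = R₁ + R₂ = 0.9102 Ω
P = I²R = (208)² × 0.9102 = 39400 W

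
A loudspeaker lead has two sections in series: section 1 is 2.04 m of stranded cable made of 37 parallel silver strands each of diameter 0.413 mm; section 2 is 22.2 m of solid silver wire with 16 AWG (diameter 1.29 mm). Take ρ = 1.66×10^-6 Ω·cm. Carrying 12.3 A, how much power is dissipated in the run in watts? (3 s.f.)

43.7 W

ρ = 1.66×10^-6 Ω·cm = 1.66×10^-8 Ω·m
Section 1: A_strand = π(2.0650e-04)² = 1.340e-07 m²; R₁ = ρL/(N·A_s) = (1.66×10^-8)(2.04)/(37×1.340e-07) = 0.006832 Ω
Section 2: A = π(1.29/2 mm)² = π(6.4500e-04 m)² = 1.307e-06 m²
R₂ = (1.66×10^-8)(22.2)/(1.307e-06) = 0.282 Ω
R = R₁ + R₂ = 0.2888 Ω
P = I²R = (12.3)² × 0.2888 = 43.7 W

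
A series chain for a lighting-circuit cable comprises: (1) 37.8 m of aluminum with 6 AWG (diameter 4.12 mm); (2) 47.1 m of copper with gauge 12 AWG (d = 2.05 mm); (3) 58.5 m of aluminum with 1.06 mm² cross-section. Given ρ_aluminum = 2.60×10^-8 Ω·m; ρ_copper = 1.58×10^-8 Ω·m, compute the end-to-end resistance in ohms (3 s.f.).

Seg 1: A = π(4.12/2 mm)² = π(2.0600e-03 m)² = 1.333e-05 m²
R_1 = (2.60×10^-8)(37.8)/(1.333e-05) = 0.07372 Ω
Seg 2: A = π(2.05/2 mm)² = π(1.0250e-03 m)² = 3.301e-06 m²
R_2 = (1.58×10^-8)(47.1)/(3.301e-06) = 0.2255 Ω
Seg 3: A = 1.06 mm² = 1.060e-06 m²
R_3 = (2.60×10^-8)(58.5)/(1.060e-06) = 1.435 Ω
R_total = R_1 + R_2 + R_3 = 1.73 Ω

1.73 Ω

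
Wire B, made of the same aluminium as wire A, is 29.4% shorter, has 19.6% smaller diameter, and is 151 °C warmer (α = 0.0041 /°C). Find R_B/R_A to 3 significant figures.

1.77

R ∝ ρL/d² with ρ ∝ (1+αΔT), so R_B/R_A = (1 − 29.4/100) × (1 − 19.6/100)⁻² × (1 + 0.0041×151)
= 0.706 × 1.547 × 1.619 = 1.77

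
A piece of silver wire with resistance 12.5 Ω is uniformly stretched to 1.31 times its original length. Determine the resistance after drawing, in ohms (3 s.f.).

Volume constant ⇒ A' = A/k with k = 1.31. R' = ρ(kL)/(A/k) = k²R.
R' = 1.716 × 12.5 = 21.5 Ω

21.5 Ω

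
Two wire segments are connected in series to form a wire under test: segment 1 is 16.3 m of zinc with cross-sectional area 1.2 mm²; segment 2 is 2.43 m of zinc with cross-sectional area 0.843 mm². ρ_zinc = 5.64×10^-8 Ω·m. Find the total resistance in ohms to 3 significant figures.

Segment 1: A = 1.2 mm² = 1.200e-06 m²
R₁ = ρL/A = (5.64×10^-8)(16.3)/(1.200e-06) = 0.7661 Ω
Segment 2: A = 0.843 mm² = 8.430e-07 m²
R₂ = (5.64×10^-8)(2.43)/(8.430e-07) = 0.1626 Ω
R = R₁ + R₂ = 0.929 Ω

0.929 Ω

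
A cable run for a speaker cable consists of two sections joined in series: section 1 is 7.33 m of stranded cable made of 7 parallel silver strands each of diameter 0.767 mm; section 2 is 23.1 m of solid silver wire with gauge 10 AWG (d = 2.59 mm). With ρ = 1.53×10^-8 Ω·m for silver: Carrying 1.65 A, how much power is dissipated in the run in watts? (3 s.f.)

0.277 W

Section 1: A_strand = π(3.8350e-04)² = 4.620e-07 m²; R₁ = ρL/(N·A_s) = (1.53×10^-8)(7.33)/(7×4.620e-07) = 0.03468 Ω
Section 2: A = π(2.59/2 mm)² = π(1.2950e-03 m)² = 5.269e-06 m²
R₂ = (1.53×10^-8)(23.1)/(5.269e-06) = 0.06708 Ω
R = R₁ + R₂ = 0.1018 Ω
P = I²R = (1.65)² × 0.1018 = 0.277 W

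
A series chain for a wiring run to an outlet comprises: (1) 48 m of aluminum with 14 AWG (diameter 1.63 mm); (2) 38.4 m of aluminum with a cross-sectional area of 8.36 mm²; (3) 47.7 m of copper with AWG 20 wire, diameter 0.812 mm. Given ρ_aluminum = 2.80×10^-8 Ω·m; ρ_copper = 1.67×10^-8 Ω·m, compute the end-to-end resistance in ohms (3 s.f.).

2.31 Ω

Seg 1: A = π(1.63/2 mm)² = π(8.1500e-04 m)² = 2.087e-06 m²
R_1 = (2.80×10^-8)(48)/(2.087e-06) = 0.6441 Ω
Seg 2: A = 8.36 mm² = 8.360e-06 m²
R_2 = (2.80×10^-8)(38.4)/(8.360e-06) = 0.1286 Ω
Seg 3: A = π(0.812/2 mm)² = π(4.0600e-04 m)² = 5.178e-07 m²
R_3 = (1.67×10^-8)(47.7)/(5.178e-07) = 1.538 Ω
R_total = R_1 + R_2 + R_3 = 2.31 Ω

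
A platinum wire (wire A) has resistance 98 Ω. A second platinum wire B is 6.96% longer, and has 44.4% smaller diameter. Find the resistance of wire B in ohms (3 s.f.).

339 Ω

R ∝ L/d², so R_B/R_A = (1 + 6.96/100) × (1 − 44.4/100)⁻²
= 1.07 × 3.235 = 3.46
R_B = 3.46 × 98 = 339 Ω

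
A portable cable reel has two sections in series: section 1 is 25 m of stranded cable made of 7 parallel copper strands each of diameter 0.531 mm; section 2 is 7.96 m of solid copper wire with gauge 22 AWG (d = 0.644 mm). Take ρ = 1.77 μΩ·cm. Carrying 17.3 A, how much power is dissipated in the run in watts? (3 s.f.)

215 W

ρ = 1.77 μΩ·cm = 1.77×10^-8 Ω·m
Section 1: A_strand = π(2.6550e-04)² = 2.215e-07 m²; R₁ = ρL/(N·A_s) = (1.77×10^-8)(25)/(7×2.215e-07) = 0.2855 Ω
Section 2: A = π(0.644/2 mm)² = π(3.2200e-04 m)² = 3.257e-07 m²
R₂ = (1.77×10^-8)(7.96)/(3.257e-07) = 0.4325 Ω
R = R₁ + R₂ = 0.718 Ω
P = I²R = (17.3)² × 0.718 = 215 W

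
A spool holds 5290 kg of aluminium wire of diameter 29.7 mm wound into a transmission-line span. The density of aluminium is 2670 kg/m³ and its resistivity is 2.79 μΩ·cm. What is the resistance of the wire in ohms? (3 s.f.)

ρ = 2.79 μΩ·cm = 2.79×10^-8 Ω·m
A = π(d/2)² = π(1.4850e-02 m)² = 6.9279e-04 m²
L = m/(density·A) = 5290/(2670×6.9279e-04) = 2860 m
R = ρL/A = (2.79×10^-8)(2860)/(6.9279e-04) = 0.115 Ω

0.115 Ω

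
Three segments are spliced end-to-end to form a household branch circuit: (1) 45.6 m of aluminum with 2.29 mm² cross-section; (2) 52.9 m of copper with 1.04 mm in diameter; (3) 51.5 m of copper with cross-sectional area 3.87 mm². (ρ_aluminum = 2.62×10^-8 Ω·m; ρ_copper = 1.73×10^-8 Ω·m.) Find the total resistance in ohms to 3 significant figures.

1.83 Ω

Seg 1: A = 2.29 mm² = 2.290e-06 m²
R_1 = (2.62×10^-8)(45.6)/(2.290e-06) = 0.5217 Ω
Seg 2: A = π(d/2)² = π(5.2000e-04 m)² = 8.495e-07 m²
R_2 = (1.73×10^-8)(52.9)/(8.495e-07) = 1.077 Ω
Seg 3: A = 3.87 mm² = 3.870e-06 m²
R_3 = (1.73×10^-8)(51.5)/(3.870e-06) = 0.2302 Ω
R_total = R_1 + R_2 + R_3 = 1.83 Ω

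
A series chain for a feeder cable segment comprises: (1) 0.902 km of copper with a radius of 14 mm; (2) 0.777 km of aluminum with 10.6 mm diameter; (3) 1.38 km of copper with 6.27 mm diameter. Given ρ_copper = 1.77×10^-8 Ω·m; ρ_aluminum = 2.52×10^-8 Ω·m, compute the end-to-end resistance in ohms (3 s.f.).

1.04 Ω

Seg 1: A = πr² = π(1.4000e-02 m)² = 6.158e-04 m²
R_1 = (1.77×10^-8)(902)/(6.158e-04) = 0.02593 Ω
Seg 2: A = π(d/2)² = π(5.3000e-03 m)² = 8.825e-05 m²
R_2 = (2.52×10^-8)(777)/(8.825e-05) = 0.2219 Ω
Seg 3: A = π(d/2)² = π(3.1350e-03 m)² = 3.088e-05 m²
R_3 = (1.77×10^-8)(1380)/(3.088e-05) = 0.7911 Ω
R_total = R_1 + R_2 + R_3 = 1.04 Ω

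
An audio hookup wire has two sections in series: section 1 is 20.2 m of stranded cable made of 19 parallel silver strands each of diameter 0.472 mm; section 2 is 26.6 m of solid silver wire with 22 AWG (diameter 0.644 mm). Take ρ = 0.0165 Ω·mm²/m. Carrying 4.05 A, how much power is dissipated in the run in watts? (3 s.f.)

23.7 W

ρ = 0.0165 Ω·mm²/m = 1.65×10^-8 Ω·m
Section 1: A_strand = π(2.3600e-04)² = 1.750e-07 m²; R₁ = ρL/(N·A_s) = (1.65×10^-8)(20.2)/(19×1.750e-07) = 0.1003 Ω
Section 2: A = π(0.644/2 mm)² = π(3.2200e-04 m)² = 3.257e-07 m²
R₂ = (1.65×10^-8)(26.6)/(3.257e-07) = 1.347 Ω
R = R₁ + R₂ = 1.448 Ω
P = I²R = (4.05)² × 1.448 = 23.7 W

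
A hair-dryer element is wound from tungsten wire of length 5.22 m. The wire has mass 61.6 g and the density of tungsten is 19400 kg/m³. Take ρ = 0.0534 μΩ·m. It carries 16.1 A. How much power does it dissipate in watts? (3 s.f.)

119 W

ρ = 0.0534 μΩ·m = 5.34×10^-8 Ω·m
A = m/(density·L) = 0.0616/(19400×5.22) = 6.0829e-07 m²
R = ρL/A = (5.34×10^-8)(5.22)/(6.0829e-07) = 0.4583 Ω
P = I²R = (16.1)² × 0.4583 = 119 W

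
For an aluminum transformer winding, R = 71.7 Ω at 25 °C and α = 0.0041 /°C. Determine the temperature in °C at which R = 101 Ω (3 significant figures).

125 °C

R = R₀(1 + α(T − T₀)) ⇒ T = T₀ + (R/R₀ − 1)/α
T = 25 + (101/71.7 − 1)/0.0041 = 25 + (0.4086)/0.0041 = 125 °C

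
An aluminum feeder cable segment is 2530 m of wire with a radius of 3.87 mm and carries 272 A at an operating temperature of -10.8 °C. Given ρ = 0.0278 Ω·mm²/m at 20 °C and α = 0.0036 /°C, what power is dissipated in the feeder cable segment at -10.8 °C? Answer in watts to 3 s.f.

ρ = 0.0278 Ω·mm²/m = 2.78×10^-8 Ω·m
A = πr² = π(3.8700e-03 m)² = 4.705e-05 m²
R₍20₎ = ρL/A = (2.78×10^-8)(2530)/(4.705e-05) = 1.495 Ω
R₍-10.8₎ = R₍20₎(1 + αΔT) = 1.495 × (1 + 0.0036×-30.8) = 1.329 Ω
P = I²R = (272)² × 1.329 = 98300 W

98300 W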